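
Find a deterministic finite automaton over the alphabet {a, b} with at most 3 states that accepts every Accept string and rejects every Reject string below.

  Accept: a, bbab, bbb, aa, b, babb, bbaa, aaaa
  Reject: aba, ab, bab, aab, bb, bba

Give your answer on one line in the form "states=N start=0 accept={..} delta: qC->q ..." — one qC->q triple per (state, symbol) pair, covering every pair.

states=3 start=0 accept={1} delta: 0a->1 0b->1 1a->1 1b->2 2a->0 2b->1

Grow the machine one transition at a time. Run the examples from 0; the earliest place one falls off (shortest prefix, ties alphabetical) gets sent to the lowest-numbered state that keeps every Accept/Reject pair distinguishable — a pair clashes when both reach the same state with identical unread suffix — and to a fresh state only if none does.
a: 0a undefined. 0a->0: no, b/ab meet in 0 with "b" left. Open state 1: 0a->1.
b: 0b undefined. 0b->0: no, a/bba meet in 1. 0b->1: ok.
aa: 1a undefined. 1a->0: no, a/bab meet in 1. 1a->1: ok.
ab: 1b undefined. 1b->0: no, a/aba meet in 1. 1b->1: no, a/aba meet in 1. Open state 2: 1b->2.
aba: 2a undefined. 2a->0: ok.
bbb: 2b undefined. 2b->0: no, bbb/aba meet in 0. 2b->1: ok.
All examples now run through 3 states with every (state, symbol) defined. Accept strings end in {1}, Reject strings end in {0,2}; accept={1}.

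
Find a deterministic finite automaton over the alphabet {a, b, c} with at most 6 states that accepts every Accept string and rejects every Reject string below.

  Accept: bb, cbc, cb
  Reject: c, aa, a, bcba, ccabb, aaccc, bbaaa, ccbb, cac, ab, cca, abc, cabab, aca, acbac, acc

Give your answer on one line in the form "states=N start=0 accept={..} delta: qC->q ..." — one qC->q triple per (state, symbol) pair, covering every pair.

State merging on the prefix tree: take the shortest (then alphabetical) example prefix whose next move is undefined and point that move at state 0, else 1, else 2, ...; a target is out if some Accept/Reject pair would then sit in one state with the same input left (inseparable). If every existing state is out, open a new one.
a: 0a undefined. 0a->0: ok.
b: 0b undefined. 0b->0: no, bb/aa meet in 0. Open state 1: 0b->1.
c: 0c undefined. 0c->0: no, bb/ccabb meet in 1 with "b" left. 0c->1: ok.
bb: 1b undefined. 1b->0: no, bb/aa meet in 0. 1b->1: no, bb/c meet in 1. Open state 2: 1b->2.
bc: 1c undefined. 1c->0: no, bb/ccabb meet in 2. 1c->1: ok.
ca: 1a undefined. 1a->0: no, bb/ccabb meet in 2. 1a->1: ok.
bba: 2a undefined. 2a->0: ok.
cbc: 2c undefined. 2c->0: no, cbc/aa meet in 0. 2c->1: no, cbc/c meet in 1. 2c->2: ok.
ccbb: 2b undefined. 2b->0: ok.
All examples now run through 3 states with every (state, symbol) defined. Accept strings end in {2}, Reject strings end in {0,1}; accept={2}.

states=3 start=0 accept={2} delta: 0a->0 0b->1 0c->1 1a->1 1b->2 1c->1 2a->0 2b->0 2c->2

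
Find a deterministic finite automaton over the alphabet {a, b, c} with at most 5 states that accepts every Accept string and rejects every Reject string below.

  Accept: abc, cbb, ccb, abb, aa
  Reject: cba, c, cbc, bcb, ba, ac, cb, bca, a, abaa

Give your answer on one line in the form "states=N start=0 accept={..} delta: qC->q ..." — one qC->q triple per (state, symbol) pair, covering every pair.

Grow the machine one transition at a time. Run the examples from 0; the earliest place one falls off (shortest prefix, ties alphabetical) gets sent to the lowest-numbered state that keeps every Accept/Reject pair distinguishable — a pair clashes when both reach the same state with identical unread suffix — and to a fresh state only if none does.
a: 0a undefined. 0a->0: no, aa/a meet in 0. Open state 1: 0a->1.
b: 0b undefined. 0b->0: ok.
c: 0c undefined. 0c->0: no, cbb/c meet in 0. 0c->1: no, abc/cbc meet in 1 with "bc" left. Open state 2: 0c->2.
aa: 1a undefined. 1a->0: ok.
ab: 1b undefined. 1b->0: no, abc/c meet in 2. 1b->1: no, abc/ac meet in 1 with "c" left. 1b->2: no, abb/bcb meet in 2 with "b" left. Open state 3: 1b->3.
ac: 1c undefined. 1c->0: no, aa/ac meet in 0. 1c->1: ok.
cb: 2b undefined. 2b->0: no, cbb/bcb meet in 0. 2b->1: no, aa/cba meet in 0. 2b->2: no, cbb/c meet in 2. 2b->3: no, abc/cbc meet in 3 with "c" left. Open state 4: 2b->4.
cc: 2c undefined. 2c->0: ok.
aba: 3a undefined. 3a->0: ok.
abb: 3b undefined. 3b->0: ok.
abc: 3c undefined. 3c->0: ok.
bca: 2a undefined. 2a->0: no, abc/bca meet in 0. 2a->1: ok.
cba: 4a undefined. 4a->0: no, abc/cba meet in 0. 4a->1: ok.
cbb: 4b undefined. 4b->0: ok.
cbc: 4c undefined. 4c->0: no, abc/cbc meet in 0. 4c->1: ok.
All examples now run through 5 states with every (state, symbol) defined. Accept strings end in {0}, Reject strings end in {1,2,4}; accept={0}.

states=5 start=0 accept={0} delta: 0a->1 0b->0 0c->2 1a->0 1b->3 1c->1 2a->1 2b->4 2c->0 3a->0 3b->0 3c->0 4a->1 4b->0 4c->1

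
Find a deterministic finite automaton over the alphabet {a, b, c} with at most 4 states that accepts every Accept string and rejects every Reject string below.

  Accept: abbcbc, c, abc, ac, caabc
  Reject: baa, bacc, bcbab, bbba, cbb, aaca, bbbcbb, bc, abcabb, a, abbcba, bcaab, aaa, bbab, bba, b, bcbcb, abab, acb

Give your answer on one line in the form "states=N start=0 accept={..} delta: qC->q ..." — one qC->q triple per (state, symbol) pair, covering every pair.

states=4 start=0 accept={0,3} delta: 0a->1 0b->2 0c->0 1a->1 1b->1 1c->3 2a->1 2b->1 2c->1 3a->1 3b->1 3c->1

Grow the machine one transition at a time. Run the examples from 0; the earliest place one falls off (shortest prefix, ties alphabetical) gets sent to the lowest-numbered state that keeps every Accept/Reject pair distinguishable — a pair clashes when both reach the same state with identical unread suffix — and to a fresh state only if none does.
a: 0a undefined. 0a->0: no, abc/bc meet in 0 with "bc" left. Open state 1: 0a->1.
b: 0b undefined. 0b->0: no, c/bc meet in 0 with "c" left. 0b->1: no, ac/bc meet in 1 with "c" left. Open state 2: 0b->2.
c: 0c undefined. 0c->0: ok.
aa: 1a undefined. 1a->0: no, caabc/bc meet in 2 with "c" left. 1a->1: ok.
ab: 1b undefined. 1b->0: no, c/abab meet in 0. 1b->1: ok.
ac: 1c undefined. 1c->0: no, abbcbc/bc meet in 2 with "c" left. 1c->1: no, abbcbc/aaca meet in 1. 1c->2: no, abc/b meet in 2. Open state 3: 1c->3.
ba: 2a undefined. 2a->0: no, c/bacc meet in 0. 2a->1: ok.
bb: 2b undefined. 2b->0: no, c/cbb meet in 0. 2b->1: ok.
bc: 2c undefined. 2c->0: no, c/bc meet in 0. 2c->1: ok.
acb: 3b undefined. 3b->0: no, abbcbc/bcbcb meet in 0. 3b->1: ok.
aaca: 3a undefined. 3a->0: no, c/aaca meet in 0. 3a->1: ok.
bacc: 3c undefined. 3c->0: no, c/bacc meet in 0. 3c->1: ok.
All examples now run through 4 states with every (state, symbol) defined. Accept strings end in {0,3}, Reject strings end in {1,2}; accept={0,3}.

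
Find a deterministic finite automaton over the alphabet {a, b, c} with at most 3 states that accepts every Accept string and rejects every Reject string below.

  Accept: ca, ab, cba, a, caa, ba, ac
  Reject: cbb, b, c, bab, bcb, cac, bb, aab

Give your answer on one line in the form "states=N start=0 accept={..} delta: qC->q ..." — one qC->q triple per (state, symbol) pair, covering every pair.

states=3 start=0 accept={0,1} delta: 0a->1 0b->2 0c->2 1a->0 1b->0 1c->0 2a->0 2b->2 2c->0

Grow the machine one transition at a time. Run the examples from 0; the earliest place one falls off (shortest prefix, ties alphabetical) gets sent to the lowest-numbered state that keeps every Accept/Reject pair distinguishable — a pair clashes when both reach the same state with identical unread suffix — and to a fresh state only if none does.
a: 0a undefined. 0a->0: no, ab/b meet in 0 with "b" left. Open state 1: 0a->1.
b: 0b undefined. 0b->0: no, ab/bab meet in 1 with "b" left. 0b->1: no, ab/bb meet in 1 with "b" left. Open state 2: 0b->2.
c: 0c undefined. 0c->0: no, ac/cac meet in 1 with "c" left. 0c->1: no, a/c meet in 1. 0c->2: ok.
aa: 1a undefined. 1a->0: ok.
ab: 1b undefined. 1b->0: ok.
ac: 1c undefined. 1c->0: ok.
ba: 2a undefined. 2a->0: ok.
bb: 2b undefined. 2b->0: no, ca/bb meet in 0. 2b->1: no, ca/cbb meet in 0. 2b->2: ok.
bc: 2c undefined. 2c->0: ok.
All examples now run through 3 states with every (state, symbol) defined. Accept strings end in {0,1}, Reject strings end in {2}; accept={0,1}.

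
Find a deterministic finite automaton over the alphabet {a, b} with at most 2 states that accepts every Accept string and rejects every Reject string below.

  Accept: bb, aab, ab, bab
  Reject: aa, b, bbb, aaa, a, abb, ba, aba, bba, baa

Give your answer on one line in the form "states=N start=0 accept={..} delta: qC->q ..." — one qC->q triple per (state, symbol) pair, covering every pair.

states=2 start=0 accept={0} delta: 0a->1 0b->1 1a->1 1b->0

Fold the examples into a partial DFA from state 0: repeatedly fix the first undefined (state, symbol) met by the shortest-then-alphabetical prefix, trying targets in increasing order and rejecting any under which an Accept and a Reject string meet in one state with the same remainder; add a state when all current targets are rejected. Accepting states are where Accept strings end.
a: 0a undefined. 0a->0: no, bb/abb meet in 0 with "bb" left. Open state 1: 0a->1.
b: 0b undefined. 0b->0: no, bb/b meet in 0. 0b->1: ok.
aa: 1a undefined. 1a->0: no, aab/b meet in 1. 1a->1: ok.
ab: 1b undefined. 1b->0: ok.
All examples now run through 2 states with every (state, symbol) defined. Accept strings end in {0}, Reject strings end in {1}; accept={0}.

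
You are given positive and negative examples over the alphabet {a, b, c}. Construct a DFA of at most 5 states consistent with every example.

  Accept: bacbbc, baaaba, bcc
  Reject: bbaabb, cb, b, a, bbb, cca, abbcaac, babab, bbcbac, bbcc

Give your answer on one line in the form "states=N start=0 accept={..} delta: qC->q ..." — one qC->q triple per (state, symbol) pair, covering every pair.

states=4 start=0 accept={2,3} delta: 0a->0 0b->1 0c->0 1a->1 1b->2 1c->2 2a->2 2b->0 2c->3 3a->0 3b->0 3c->0

Fold the examples into a partial DFA from state 0: repeatedly fix the first undefined (state, symbol) met by the shortest-then-alphabetical prefix, trying targets in increasing order and rejecting any under which an Accept and a Reject string meet in one state with the same remainder; add a state when all current targets are rejected. Accepting states are where Accept strings end.
a: 0a undefined. 0a->0: ok.
b: 0b undefined. 0b->0: no, baaaba/bbaabb meet in 0. Open state 1: 0b->1.
c: 0c undefined. 0c->0: ok.
ba: 1a undefined. 1a->0: no, baaaba/a meet in 0. 1a->1: ok.
bb: 1b undefined. 1b->0: no, baaaba/bbaabb meet in 0. 1b->1: no, baaaba/bbaabb meet in 1. Open state 2: 1b->2.
bc: 1c undefined. 1c->0: no, bcc/a meet in 0. 1c->1: no, bcc/cb meet in 1. 1c->2: ok.
bba: 2a undefined. 2a->0: no, baaaba/a meet in 0. 2a->1: no, baaaba/cb meet in 1. 2a->2: ok.
bbb: 2b undefined. 2b->0: ok.
bbc: 2c undefined. 2c->0: no, bacbbc/bbcbac meet in 2. 2c->1: no, bacbbc/abbcaac meet in 2. 2c->2: no, bacbbc/abbcaac meet in 2. Open state 3: 2c->3.
bbcb: 3b undefined. 3b->0: ok.
bbcc: 3c undefined. 3c->0: ok.
abbca: 3a undefined. 3a->0: ok.
All examples now run through 4 states with every (state, symbol) defined. Accept strings end in {2,3}, Reject strings end in {0,1}; accept={2,3}.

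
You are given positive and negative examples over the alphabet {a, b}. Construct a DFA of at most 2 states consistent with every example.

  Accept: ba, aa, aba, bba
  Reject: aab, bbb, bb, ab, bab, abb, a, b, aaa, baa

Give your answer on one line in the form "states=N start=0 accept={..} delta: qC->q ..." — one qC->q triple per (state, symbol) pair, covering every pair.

states=2 start=0 accept={0} delta: 0a->1 0b->1 1a->0 1b->1

Fold the examples into a partial DFA from state 0: repeatedly fix the first undefined (state, symbol) met by the shortest-then-alphabetical prefix, trying targets in increasing order and rejecting any under which an Accept and a Reject string meet in one state with the same remainder; add a state when all current targets are rejected. Accepting states are where Accept strings end.
a: 0a undefined. 0a->0: no, aa/a meet in 0. Open state 1: 0a->1.
b: 0b undefined. 0b->0: no, ba/a meet in 1. 0b->1: ok.
aa: 1a undefined. 1a->0: ok.
ab: 1b undefined. 1b->0: no, ba/bb meet in 0. 1b->1: ok.
All examples now run through 2 states with every (state, symbol) defined. Accept strings end in {0}, Reject strings end in {1}; accept={0}.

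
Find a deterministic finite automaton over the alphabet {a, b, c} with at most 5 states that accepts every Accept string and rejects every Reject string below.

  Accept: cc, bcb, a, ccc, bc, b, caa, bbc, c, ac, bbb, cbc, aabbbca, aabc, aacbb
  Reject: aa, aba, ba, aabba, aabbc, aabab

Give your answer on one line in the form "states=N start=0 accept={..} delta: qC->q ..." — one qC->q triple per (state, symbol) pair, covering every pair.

states=5 start=0 accept={0,1} delta: 0a->1 0b->1 0c->1 1a->2 1b->1 1c->0 2a->0 2b->3 2c->0 3a->2 3b->4 3c->0 4a->2 4b->1 4c->2

Fold the examples into a partial DFA from state 0: repeatedly fix the first undefined (state, symbol) met by the shortest-then-alphabetical prefix, trying targets in increasing order and rejecting any under which an Accept and a Reject string meet in one state with the same remainder; add a state when all current targets are rejected. Accepting states are where Accept strings end.
a: 0a undefined. 0a->0: no, a/aa meet in 0. Open state 1: 0a->1.
b: 0b undefined. 0b->0: no, a/ba meet in 1. 0b->1: ok.
c: 0c undefined. 0c->0: no, caa/aa meet in 1 with "a" left. 0c->1: ok.
aa: 1a undefined. 1a->0: no, a/aabab meet in 1. 1a->1: no, a/aa meet in 1. Open state 2: 1a->2.
ab: 1b undefined. 1b->0: no, a/aba meet in 1. 1b->1: ok.
ac: 1c undefined. 1c->0: ok.
aab: 2b undefined. 2b->0: no, cc/aabbc meet in 0. 2b->1: no, cc/aabbc meet in 0. 2b->2: no, caa/aabba meet in 2 with "a" left. Open state 3: 2b->3.
aac: 2c undefined. 2c->0: ok.
caa: 2a undefined. 2a->0: ok.
aaba: 3a undefined. 3a->0: no, bcb/aabab meet in 1. 3a->1: no, bcb/aabab meet in 1. 3a->2: ok.
aabb: 3b undefined. 3b->0: no, bcb/aabba meet in 1. 3b->1: no, cc/aabbc meet in 0. 3b->2: no, cc/aabba meet in 0. 3b->3: no, aabc/aabbc meet in 3 with "c" left. Open state 4: 3b->4.
aabc: 3c undefined. 3c->0: ok.
aabba: 4a undefined. 4a->0: no, cc/aabba meet in 0. 4a->1: no, bcb/aabba meet in 1. 4a->2: ok.
aabbb: 4b undefined. 4b->0: no, aabbbca/aa meet in 2. 4b->1: ok.
aabbc: 4c undefined. 4c->0: no, cc/aabbc meet in 0. 4c->1: no, bcb/aabbc meet in 1. 4c->2: ok.
All examples now run through 5 states with every (state, symbol) defined. Accept strings end in {0,1}, Reject strings end in {2,3}; accept={0,1}.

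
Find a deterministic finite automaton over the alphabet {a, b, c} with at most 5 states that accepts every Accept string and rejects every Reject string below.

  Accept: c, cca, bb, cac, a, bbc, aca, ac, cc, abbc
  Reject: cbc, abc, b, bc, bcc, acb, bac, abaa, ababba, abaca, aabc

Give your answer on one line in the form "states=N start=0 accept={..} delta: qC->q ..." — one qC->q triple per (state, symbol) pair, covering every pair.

Fold the examples into a partial DFA from state 0: repeatedly fix the first undefined (state, symbol) met by the shortest-then-alphabetical prefix, trying targets in increasing order and rejecting any under which an Accept and a Reject string meet in one state with the same remainder; add a state when all current targets are rejected. Accepting states are where Accept strings end.
a: 0a undefined. 0a->0: ok.
b: 0b undefined. 0b->0: no, c/abc meet in 0 with "c" left. Open state 1: 0b->1.
c: 0c undefined. 0c->0: ok.
ba: 1a undefined. 1a->0: no, c/bac meet in 0. 1a->1: ok.
bb: 1b undefined. 1b->0: ok.
bc: 1c undefined. 1c->0: no, c/cbc meet in 0. 1c->1: ok.
All examples now run through 2 states with every (state, symbol) defined. Accept strings end in {0}, Reject strings end in {1}; accept={0}.

states=2 start=0 accept={0} delta: 0a->0 0b->1 0c->0 1a->1 1b->0 1c->1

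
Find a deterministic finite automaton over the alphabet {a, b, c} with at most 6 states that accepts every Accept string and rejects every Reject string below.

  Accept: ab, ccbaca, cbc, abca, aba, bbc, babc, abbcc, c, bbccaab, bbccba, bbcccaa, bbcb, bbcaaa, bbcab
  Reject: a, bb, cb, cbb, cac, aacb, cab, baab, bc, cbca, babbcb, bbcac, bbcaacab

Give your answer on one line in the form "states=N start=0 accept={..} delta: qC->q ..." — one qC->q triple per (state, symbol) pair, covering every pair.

Grow the machine one transition at a time. Run the examples from 0; the earliest place one falls off (shortest prefix, ties alphabetical) gets sent to the lowest-numbered state that keeps every Accept/Reject pair distinguishable — a pair clashes when both reach the same state with identical unread suffix — and to a fresh state only if none does.
a: 0a undefined. 0a->0: ok.
b: 0b undefined. 0b->0: no, ab/a meet in 0. Open state 1: 0b->1.
c: 0c undefined. 0c->0: no, ab/cb meet in 1. 0c->1: ok.
ba: 1a undefined. 1a->0: no, ab/cac meet in 1. 1a->1: ok.
bb: 1b undefined. 1b->0: no, ab/cbb meet in 1. 1b->1: no, ab/bb meet in 1. Open state 2: 1b->2.
bc: 1c undefined. 1c->0: no, ccbaca/a meet in 0. 1c->1: no, ab/cac meet in 1. 1c->2: ok.
bbc: 2c undefined. 2c->0: no, ab/bbcac meet in 1. 2c->1: no, ab/cbca meet in 1. 2c->2: no, cbc/bb meet in 2. Open state 3: 2c->3.
cbb: 2b undefined. 2b->0: ok.
abca: 2a undefined. 2a->0: no, abca/a meet in 0. 2a->1: ok.
bbca: 3a undefined. 3a->0: no, ab/bbcac meet in 1. 3a->1: no, ab/cbca meet in 1. 3a->2: no, cbc/bbcac meet in 3. 3a->3: no, cbc/cbca meet in 3. Open state 4: 3a->4.
bbcb: 3b undefined. 3b->0: no, bbcb/a meet in 0. 3b->1: ok.
bbcc: 3c undefined. 3c->0: no, abbcc/a meet in 0. 3c->1: no, bbccaab/bb meet in 2. 3c->2: no, abbcc/bb meet in 2. 3c->3: ok.
bbcaa: 4a undefined. 4a->0: no, bbcccaa/a meet in 0. 4a->1: no, bbccaab/bb meet in 2. 4a->2: no, bbccaab/a meet in 0. 4a->3: no, bbcaaa/cbca meet in 4. 4a->4: no, bbcccaa/cbca meet in 4. Open state 5: 4a->5.
bbcab: 4b undefined. 4b->0: no, bbcab/a meet in 0. 4b->1: ok.
bbcac: 4c undefined. 4c->0: ok.
bbcaaa: 5a undefined. 5a->0: no, bbcaaa/a meet in 0. 5a->1: ok.
bbcaac: 5c undefined. 5c->0: no, ab/bbcaacab meet in 1. 5c->1: ok.
bbccaab: 5b undefined. 5b->0: no, bbccaab/a meet in 0. 5b->1: ok.
All examples now run through 6 states with every (state, symbol) defined. Accept strings end in {1,3,5}, Reject strings end in {0,2,4}; accept={1,3,5}.

states=6 start=0 accept={1,3,5} delta: 0a->0 0b->1 0c->1 1a->1 1b->2 1c->2 2a->1 2b->0 2c->3 3a->4 3b->1 3c->3 4a->5 4b->1 4c->0 5a->1 5b->1 5c->1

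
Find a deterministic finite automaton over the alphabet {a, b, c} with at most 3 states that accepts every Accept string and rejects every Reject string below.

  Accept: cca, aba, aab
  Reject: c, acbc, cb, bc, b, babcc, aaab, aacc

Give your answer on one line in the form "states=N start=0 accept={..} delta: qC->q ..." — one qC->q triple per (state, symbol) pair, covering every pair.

states=3 start=0 accept={1} delta: 0a->1 0b->0 0c->0 1a->2 1b->0 1c->0 2a->0 2b->1 2c->0

Fold the examples into a partial DFA from state 0: repeatedly fix the first undefined (state, symbol) met by the shortest-then-alphabetical prefix, trying targets in increasing order and rejecting any under which an Accept and a Reject string meet in one state with the same remainder; add a state when all current targets are rejected. Accepting states are where Accept strings end.
a: 0a undefined. 0a->0: no, aab/b meet in 0 with "b" left. Open state 1: 0a->1.
b: 0b undefined. 0b->0: ok.
c: 0c undefined. 0c->0: ok.
aa: 1a undefined. 1a->0: no, aab/c meet in 0. 1a->1: no, aab/aaab meet in 1 with "b" left. Open state 2: 1a->2.
ab: 1b undefined. 1b->0: ok.
ac: 1c undefined. 1c->0: ok.
aaa: 2a undefined. 2a->0: ok.
aab: 2b undefined. 2b->0: no, aab/c meet in 0. 2b->1: ok.
aac: 2c undefined. 2c->0: ok.
All examples now run through 3 states with every (state, symbol) defined. Accept strings end in {1}, Reject strings end in {0}; accept={1}.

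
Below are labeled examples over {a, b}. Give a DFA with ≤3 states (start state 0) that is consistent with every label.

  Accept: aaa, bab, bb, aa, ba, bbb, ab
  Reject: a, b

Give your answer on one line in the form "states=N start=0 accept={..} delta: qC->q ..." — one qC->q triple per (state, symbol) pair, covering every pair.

states=3 start=0 accept={0,2} delta: 0a->1 0b->1 1a->2 1b->2 2a->0 2b->0

Fold the examples into a partial DFA from state 0: repeatedly fix the first undefined (state, symbol) met by the shortest-then-alphabetical prefix, trying targets in increasing order and rejecting any under which an Accept and a Reject string meet in one state with the same remainder; add a state when all current targets are rejected. Accepting states are where Accept strings end.
a: 0a undefined. 0a->0: no, aaa/a meet in 0. Open state 1: 0a->1.
b: 0b undefined. 0b->0: no, bb/b meet in 0. 0b->1: ok.
aa: 1a undefined. 1a->0: no, aaa/a meet in 1. 1a->1: no, aaa/a meet in 1. Open state 2: 1a->2.
ab: 1b undefined. 1b->0: no, bbb/a meet in 1. 1b->1: no, bb/a meet in 1. 1b->2: ok.
aaa: 2a undefined. 2a->0: ok.
bab: 2b undefined. 2b->0: ok.
All examples now run through 3 states with every (state, symbol) defined. Accept strings end in {0,2}, Reject strings end in {1}; accept={0,2}.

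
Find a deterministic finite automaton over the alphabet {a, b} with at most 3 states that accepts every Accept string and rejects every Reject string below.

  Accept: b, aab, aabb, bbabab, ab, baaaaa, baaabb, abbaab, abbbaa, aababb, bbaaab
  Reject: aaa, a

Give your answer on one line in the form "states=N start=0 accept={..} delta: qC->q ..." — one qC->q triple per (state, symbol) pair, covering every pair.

Grow the machine one transition at a time. Run the examples from 0; the earliest place one falls off (shortest prefix, ties alphabetical) gets sent to the lowest-numbered state that keeps every Accept/Reject pair distinguishable — a pair clashes when both reach the same state with identical unread suffix — and to a fresh state only if none does.
a: 0a undefined. 0a->0: ok.
b: 0b undefined. 0b->0: no, b/aaa meet in 0. Open state 1: 0b->1.
ba: 1a undefined. 1a->0: no, baaaaa/aaa meet in 0. 1a->1: ok.
bb: 1b undefined. 1b->0: no, aabb/aaa meet in 0. 1b->1: ok.
All examples now run through 2 states with every (state, symbol) defined. Accept strings end in {1}, Reject strings end in {0}; accept={1}.

states=2 start=0 accept={1} delta: 0a->0 0b->1 1a->1 1b->1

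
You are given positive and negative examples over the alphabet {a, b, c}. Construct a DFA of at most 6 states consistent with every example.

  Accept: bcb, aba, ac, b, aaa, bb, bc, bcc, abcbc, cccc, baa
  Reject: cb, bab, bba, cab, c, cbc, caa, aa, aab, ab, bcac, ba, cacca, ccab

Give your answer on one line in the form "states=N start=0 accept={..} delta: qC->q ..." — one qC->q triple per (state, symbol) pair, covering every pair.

states=6 start=0 accept={0,2,4} delta: 0a->1 0b->2 0c->3 1a->3 1b->3 1c->0 2a->3 2b->0 2c->2 3a->4 3b->3 3c->5 4a->1 4b->1 4c->1 5a->1 5b->1 5c->1

Grow the machine one transition at a time. Run the examples from 0; the earliest place one falls off (shortest prefix, ties alphabetical) gets sent to the lowest-numbered state that keeps every Accept/Reject pair distinguishable — a pair clashes when both reach the same state with identical unread suffix — and to a fresh state only if none does.
a: 0a undefined. 0a->0: no, aba/ba meet in 0 with "ba" left. Open state 1: 0a->1.
b: 0b undefined. 0b->0: no, bcb/cb meet in 0 with "cb" left. 0b->1: no, aba/bba meet in 1 with "ba" left. Open state 2: 0b->2.
c: 0c undefined. 0c->0: no, b/cb meet in 2. 0c->1: no, aaa/caa meet in 1 with "aa" left. 0c->2: no, b/c meet in 2. Open state 3: 0c->3.
aa: 1a undefined. 1a->0: no, b/aab meet in 2. 1a->1: no, aaa/aa meet in 1. 1a->2: no, b/aa meet in 2. 1a->3: ok.
ab: 1b undefined. 1b->0: no, abcbc/cbc meet in 3 with "bc" left. 1b->1: no, aba/c meet in 3. 1b->2: no, aba/ba meet in 2 with "a" left. 1b->3: ok.
ac: 1c undefined. 1c->0: ok.
ba: 2a undefined. 2a->0: no, ac/ba meet in 0. 2a->1: no, baa/bab meet in 3. 2a->2: no, b/ba meet in 2. 2a->3: ok.
bb: 2b undefined. 2b->0: ok.
bc: 2c undefined. 2c->0: no, ac/bcac meet in 0. 2c->1: no, bcb/c meet in 3. 2c->2: ok.
ca: 3a undefined. 3a->0: no, b/cab meet in 2. 3a->1: no, aba/bba meet in 1. 3a->2: no, bcb/cab meet in 0. 3a->3: no, aba/c meet in 3. Open state 4: 3a->4.
cb: 3b undefined. 3b->0: no, bcb/cb meet in 0. 3b->1: no, bcb/cbc meet in 0. 3b->2: no, b/cb meet in 2. 3b->3: ok.
cc: 3c undefined. 3c->0: no, bcb/cbc meet in 0. 3c->1: no, abcbc/bba meet in 1. 3c->2: no, b/cbc meet in 2. 3c->3: no, abcbc/cb meet in 3. 3c->4: no, aba/cbc meet in 4. Open state 5: 3c->5.
caa: 4a undefined. 4a->0: no, bcb/caa meet in 0. 4a->1: ok.
cab: 4b undefined. 4b->0: no, bcb/cab meet in 0. 4b->1: ok.
cac: 4c undefined. 4c->0: no, aba/cacca meet in 4. 4c->1: ok.
cca: 5a undefined. 5a->0: no, b/ccab meet in 2. 5a->1: ok.
ccc: 5c undefined. 5c->0: no, cccc/cb meet in 3. 5c->1: ok.
abcb: 5b undefined. 5b->0: no, abcbc/cb meet in 3. 5b->1: ok.
All examples now run through 6 states with every (state, symbol) defined. Accept strings end in {0,2,4}, Reject strings end in {1,3,5}; accept={0,2,4}.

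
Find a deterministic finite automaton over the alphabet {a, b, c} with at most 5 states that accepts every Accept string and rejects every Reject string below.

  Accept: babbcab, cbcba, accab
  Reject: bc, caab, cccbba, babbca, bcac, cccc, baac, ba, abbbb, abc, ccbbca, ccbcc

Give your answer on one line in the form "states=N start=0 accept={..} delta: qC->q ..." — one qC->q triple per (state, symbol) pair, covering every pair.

states=4 start=0 accept={3} delta: 0a->0 0b->0 0c->1 1a->2 1b->1 1c->3 2a->0 2b->3 2c->0 3a->3 3b->3 3c->0

State merging on the prefix tree: take the shortest (then alphabetical) example prefix whose next move is undefined and point that move at state 0, else 1, else 2, ...; a target is out if some Accept/Reject pair would then sit in one state with the same input left (inseparable). If every existing state is out, open a new one.
a: 0a undefined. 0a->0: ok.
b: 0b undefined. 0b->0: ok.
c: 0c undefined. 0c->0: no, babbcab/bc meet in 0. Open state 1: 0c->1.
ca: 1a undefined. 1a->0: no, babbcab/caab meet in 0. 1a->1: no, babbcab/caab meet in 1 with "b" left. Open state 2: 1a->2.
cb: 1b undefined. 1b->0: no, cbcba/ba meet in 0. 1b->1: ok.
cc: 1c undefined. 1c->0: no, cbcba/cccc meet in 0. 1c->1: no, cbcba/cccbba meet in 2. 1c->2: no, accab/caab meet in 2 with "ab" left. Open state 3: 1c->3.
caa: 2a undefined. 2a->0: ok.
ccb: 3b undefined. 3b->0: no, cbcba/caab meet in 0. 3b->1: no, cbcba/babbca meet in 2. 3b->2: no, cbcba/caab meet in 0. 3b->3: ok.
ccc: 3c undefined. 3c->0: ok.
acca: 3a undefined. 3a->0: no, cbcba/caab meet in 0. 3a->1: no, cbcba/bc meet in 1. 3a->2: no, cbcba/babbca meet in 2. 3a->3: ok.
bcac: 2c undefined. 2c->0: ok.
babbcab: 2b undefined. 2b->0: no, babbcab/caab meet in 0. 2b->1: no, babbcab/bc meet in 1. 2b->2: no, babbcab/babbca meet in 2. 2b->3: ok.
All examples now run through 4 states with every (state, symbol) defined. Accept strings end in {3}, Reject strings end in {0,1,2}; accept={3}.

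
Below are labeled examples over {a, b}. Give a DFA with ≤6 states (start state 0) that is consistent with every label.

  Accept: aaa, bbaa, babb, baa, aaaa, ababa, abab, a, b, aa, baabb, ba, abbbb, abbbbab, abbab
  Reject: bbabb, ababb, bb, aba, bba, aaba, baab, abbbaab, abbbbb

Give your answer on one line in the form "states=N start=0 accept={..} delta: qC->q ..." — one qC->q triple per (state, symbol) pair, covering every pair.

Grow the machine one transition at a time. Run the examples from 0; the earliest place one falls off (shortest prefix, ties alphabetical) gets sent to the lowest-numbered state that keeps every Accept/Reject pair distinguishable — a pair clashes when both reach the same state with identical unread suffix — and to a fresh state only if none does.
a: 0a undefined. 0a->0: no, babb/ababb meet in 0 with "babb" left. Open state 1: 0a->1.
b: 0b undefined. 0b->0: no, babb/bbabb meet in 1 with "bb" left. 0b->1: ok.
aa: 1a undefined. 1a->0: no, babb/bb meet in 1 with "b" left. 1a->1: ok.
ab: 1b undefined. 1b->0: no, aaa/bbabb meet in 1. 1b->1: no, aaa/bbabb meet in 1. Open state 2: 1b->2.
aba: 2a undefined. 2a->0: ok.
abb: 2b undefined. 2b->0: no, babb/aba meet in 0. 2b->1: no, abbbbab/bbabb meet in 2. 2b->2: no, babb/bbabb meet in 2. Open state 3: 2b->3.
abba: 3a undefined. 3a->0: ok.
abbb: 3b undefined. 3b->0: no, abbbbab/bbabb meet in 2. 3b->1: no, babb/abbbbb meet in 3. 3b->2: ok.
All examples now run through 4 states with every (state, symbol) defined. Accept strings end in {1,3}, Reject strings end in {0,2}; accept={1,3}.

states=4 start=0 accept={1,3} delta: 0a->1 0b->1 1a->1 1b->2 2a->0 2b->3 3a->0 3b->2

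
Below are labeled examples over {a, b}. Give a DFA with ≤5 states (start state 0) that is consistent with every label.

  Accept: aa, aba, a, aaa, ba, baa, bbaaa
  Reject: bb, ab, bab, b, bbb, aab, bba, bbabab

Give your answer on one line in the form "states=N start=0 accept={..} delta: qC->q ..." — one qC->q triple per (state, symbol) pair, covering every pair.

State merging on the prefix tree: take the shortest (then alphabetical) example prefix whose next move is undefined and point that move at state 0, else 1, else 2, ...; a target is out if some Accept/Reject pair would then sit in one state with the same input left (inseparable). If every existing state is out, open a new one.
a: 0a undefined. 0a->0: ok.
b: 0b undefined. 0b->0: no, aa/bb meet in 0. Open state 1: 0b->1.
ba: 1a undefined. 1a->0: ok.
bb: 1b undefined. 1b->0: no, aa/bb meet in 0. 1b->1: no, aa/bba meet in 0. Open state 2: 1b->2.
bba: 2a undefined. 2a->0: no, aa/bba meet in 0. 2a->1: ok.
bbb: 2b undefined. 2b->0: no, aa/bbb meet in 0. 2b->1: ok.
All examples now run through 3 states with every (state, symbol) defined. Accept strings end in {0}, Reject strings end in {1,2}; accept={0}.

states=3 start=0 accept={0} delta: 0a->0 0b->1 1a->0 1b->2 2a->1 2b->1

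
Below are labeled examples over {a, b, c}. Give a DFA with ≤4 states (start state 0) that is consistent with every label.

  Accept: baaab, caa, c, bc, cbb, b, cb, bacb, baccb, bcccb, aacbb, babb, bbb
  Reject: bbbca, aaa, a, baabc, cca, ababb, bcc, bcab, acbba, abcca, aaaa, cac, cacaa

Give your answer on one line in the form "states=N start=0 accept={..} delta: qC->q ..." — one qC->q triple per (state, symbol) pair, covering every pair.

Fold the examples into a partial DFA from state 0: repeatedly fix the first undefined (state, symbol) met by the shortest-then-alphabetical prefix, trying targets in increasing order and rejecting any under which an Accept and a Reject string meet in one state with the same remainder; add a state when all current targets are rejected. Accepting states are where Accept strings end.
a: 0a undefined. 0a->0: no, babb/ababb meet in 0 with "babb" left. Open state 1: 0a->1.
b: 0b undefined. 0b->0: ok.
c: 0c undefined. 0c->0: no, c/bcc meet in 0. 0c->1: no, caa/aaa meet in 1 with "aa" left. Open state 2: 0c->2.
aa: 1a undefined. 1a->0: no, c/baabc meet in 2. 1a->1: ok.
ab: 1b undefined. 1b->0: no, baaab/ababb meet in 0. 1b->1: no, baaab/aaa meet in 1. 1b->2: ok.
ac: 1c undefined. 1c->0: ok.
ca: 2a undefined. 2a->0: no, baaab/cac meet in 2. 2a->1: no, baaab/bcab meet in 2. 2a->2: no, baaab/bbbca meet in 2. Open state 3: 2a->3.
cb: 2b undefined. 2b->0: ok.
cc: 2c undefined. 2c->0: no, cbb/baabc meet in 0. 2c->1: ok.
caa: 3a undefined. 3a->0: ok.
cac: 3c undefined. 3c->0: no, caa/cac meet in 0. 3c->1: ok.
abab: 3b undefined. 3b->0: no, caa/ababb meet in 0. 3b->1: no, baaab/ababb meet in 2. 3b->2: no, baaab/bcab meet in 2. 3b->3: ok.
All examples now run through 4 states with every (state, symbol) defined. Accept strings end in {0,2}, Reject strings end in {1,3}; accept={0,2}.

states=4 start=0 accept={0,2} delta: 0a->1 0b->0 0c->2 1a->1 1b->2 1c->0 2a->3 2b->0 2c->1 3a->0 3b->3 3c->1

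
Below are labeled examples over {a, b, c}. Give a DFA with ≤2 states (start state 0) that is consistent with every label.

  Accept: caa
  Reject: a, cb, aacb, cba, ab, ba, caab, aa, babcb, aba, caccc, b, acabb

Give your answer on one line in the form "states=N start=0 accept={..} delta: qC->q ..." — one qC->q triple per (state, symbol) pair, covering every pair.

Grow the machine one transition at a time. Run the examples from 0; the earliest place one falls off (shortest prefix, ties alphabetical) gets sent to the lowest-numbered state that keeps every Accept/Reject pair distinguishable — a pair clashes when both reach the same state with identical unread suffix — and to a fresh state only if none does.
a: 0a undefined. 0a->0: ok.
b: 0b undefined. 0b->0: ok.
c: 0c undefined. 0c->0: no, caa/a meet in 0. Open state 1: 0c->1.
ca: 1a undefined. 1a->0: no, caa/a meet in 0. 1a->1: ok.
cb: 1b undefined. 1b->0: ok.
cac: 1c undefined. 1c->0: ok.
All examples now run through 2 states with every (state, symbol) defined. Accept strings end in {1}, Reject strings end in {0}; accept={1}.

states=2 start=0 accept={1} delta: 0a->0 0b->0 0c->1 1a->1 1b->0 1c->0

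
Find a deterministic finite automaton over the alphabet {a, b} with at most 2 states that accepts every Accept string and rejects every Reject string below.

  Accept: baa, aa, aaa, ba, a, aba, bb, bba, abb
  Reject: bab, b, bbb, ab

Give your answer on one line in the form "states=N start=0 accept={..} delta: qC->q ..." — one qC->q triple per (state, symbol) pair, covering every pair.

states=2 start=0 accept={0} delta: 0a->0 0b->1 1a->0 1b->0

State merging on the prefix tree: take the shortest (then alphabetical) example prefix whose next move is undefined and point that move at state 0, else 1, else 2, ...; a target is out if some Accept/Reject pair would then sit in one state with the same input left (inseparable). If every existing state is out, open a new one.
a: 0a undefined. 0a->0: ok.
b: 0b undefined. 0b->0: no, baa/bab meet in 0. Open state 1: 0b->1.
ba: 1a undefined. 1a->0: ok.
bb: 1b undefined. 1b->0: ok.
All examples now run through 2 states with every (state, symbol) defined. Accept strings end in {0}, Reject strings end in {1}; accept={0}.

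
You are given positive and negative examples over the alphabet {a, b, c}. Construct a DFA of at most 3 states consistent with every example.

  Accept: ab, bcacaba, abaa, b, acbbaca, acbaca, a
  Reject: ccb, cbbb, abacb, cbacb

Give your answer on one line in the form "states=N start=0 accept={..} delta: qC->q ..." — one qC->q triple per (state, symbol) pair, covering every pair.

Fold the examples into a partial DFA from state 0: repeatedly fix the first undefined (state, symbol) met by the shortest-then-alphabetical prefix, trying targets in increasing order and rejecting any under which an Accept and a Reject string meet in one state with the same remainder; add a state when all current targets are rejected. Accepting states are where Accept strings end.
a: 0a undefined. 0a->0: ok.
b: 0b undefined. 0b->0: ok.
c: 0c undefined. 0c->0: no, ab/ccb meet in 0. Open state 1: 0c->1.
cb: 1b undefined. 1b->0: no, ab/cbbb meet in 0. 1b->1: ok.
cc: 1c undefined. 1c->0: no, ab/ccb meet in 0. 1c->1: ok.
bca: 1a undefined. 1a->0: ok.
All examples now run through 2 states with every (state, symbol) defined. Accept strings end in {0}, Reject strings end in {1}; accept={0}.

states=2 start=0 accept={0} delta: 0a->0 0b->0 0c->1 1a->0 1b->1 1c->1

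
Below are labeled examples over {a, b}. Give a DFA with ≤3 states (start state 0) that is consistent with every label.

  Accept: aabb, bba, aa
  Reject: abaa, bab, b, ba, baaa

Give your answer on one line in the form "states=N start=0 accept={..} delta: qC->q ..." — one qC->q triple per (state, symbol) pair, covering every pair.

states=3 start=0 accept={0} delta: 0a->0 0b->1 1a->2 1b->0 2a->1 2b->1

Fold the examples into a partial DFA from state 0: repeatedly fix the first undefined (state, symbol) met by the shortest-then-alphabetical prefix, trying targets in increasing order and rejecting any under which an Accept and a Reject string meet in one state with the same remainder; add a state when all current targets are rejected. Accepting states are where Accept strings end.
a: 0a undefined. 0a->0: ok.
b: 0b undefined. 0b->0: no, aabb/abaa meet in 0. Open state 1: 0b->1.
ba: 1a undefined. 1a->0: no, aa/abaa meet in 0. 1a->1: no, aabb/bab meet in 1 with "b" left. Open state 2: 1a->2.
bb: 1b undefined. 1b->0: ok.
baa: 2a undefined. 2a->0: no, aabb/abaa meet in 0. 2a->1: ok.
bab: 2b undefined. 2b->0: no, aabb/bab meet in 0. 2b->1: ok.
All examples now run through 3 states with every (state, symbol) defined. Accept strings end in {0}, Reject strings end in {1,2}; accept={0}.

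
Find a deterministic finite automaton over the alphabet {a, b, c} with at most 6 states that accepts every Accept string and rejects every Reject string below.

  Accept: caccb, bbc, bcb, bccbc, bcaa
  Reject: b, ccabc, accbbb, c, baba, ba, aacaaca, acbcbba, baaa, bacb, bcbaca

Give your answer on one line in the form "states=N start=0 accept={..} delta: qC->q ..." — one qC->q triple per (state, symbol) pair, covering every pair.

State merging on the prefix tree: take the shortest (then alphabetical) example prefix whose next move is undefined and point that move at state 0, else 1, else 2, ...; a target is out if some Accept/Reject pair would then sit in one state with the same input left (inseparable). If every existing state is out, open a new one.
a: 0a undefined. 0a->0: ok.
b: 0b undefined. 0b->0: no, bbc/c meet in 0 with "c" left. Open state 1: 0b->1.
c: 0c undefined. 0c->0: no, caccb/b meet in 1. 0c->1: ok.
ba: 1a undefined. 1a->0: ok.
bb: 1b undefined. 1b->0: no, bbc/b meet in 1. 1b->1: ok.
bc: 1c undefined. 1c->0: no, caccb/b meet in 1. 1c->1: no, caccb/b meet in 1. Open state 2: 1c->2.
bca: 2a undefined. 2a->0: no, bbc/ccabc meet in 2. 2a->1: no, bbc/ccabc meet in 2. 2a->2: ok.
bcb: 2b undefined. 2b->0: no, caccb/baba meet in 0. 2b->1: no, caccb/b meet in 1. 2b->2: no, caccb/accbbb meet in 2. Open state 3: 2b->3.
bcc: 2c undefined. 2c->0: ok.
bcba: 3a undefined. 3a->0: ok.
accbb: 3b undefined. 3b->0: ok.
ccabc: 3c undefined. 3c->0: ok.
All examples now run through 4 states with every (state, symbol) defined. Accept strings end in {2,3}, Reject strings end in {0,1}; accept={2,3}.

states=4 start=0 accept={2,3} delta: 0a->0 0b->1 0c->1 1a->0 1b->1 1c->2 2a->2 2b->3 2c->0 3a->0 3b->0 3c->0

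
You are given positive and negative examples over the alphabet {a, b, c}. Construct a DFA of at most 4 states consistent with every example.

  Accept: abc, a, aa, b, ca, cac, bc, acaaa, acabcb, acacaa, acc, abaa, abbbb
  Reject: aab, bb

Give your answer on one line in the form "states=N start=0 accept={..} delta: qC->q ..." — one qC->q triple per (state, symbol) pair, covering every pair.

Fold the examples into a partial DFA from state 0: repeatedly fix the first undefined (state, symbol) met by the shortest-then-alphabetical prefix, trying targets in increasing order and rejecting any under which an Accept and a Reject string meet in one state with the same remainder; add a state when all current targets are rejected. Accepting states are where Accept strings end.
a: 0a undefined. 0a->0: no, b/aab meet in 0 with "b" left. Open state 1: 0a->1.
b: 0b undefined. 0b->0: no, b/bb meet in 0. 0b->1: ok.
c: 0c undefined. 0c->0: ok.
aa: 1a undefined. 1a->0: no, a/aab meet in 1. 1a->1: ok.
ab: 1b undefined. 1b->0: no, abc/aab meet in 0. 1b->1: no, a/aab meet in 1. Open state 2: 1b->2.
ac: 1c undefined. 1c->0: ok.
aba: 2a undefined. 2a->0: ok.
abb: 2b undefined. 2b->0: no, abbbb/aab meet in 2. 2b->1: ok.
abc: 2c undefined. 2c->0: ok.
All examples now run through 3 states with every (state, symbol) defined. Accept strings end in {0,1}, Reject strings end in {2}; accept={0,1}.

states=3 start=0 accept={0,1} delta: 0a->1 0b->1 0c->0 1a->1 1b->2 1c->0 2a->0 2b->1 2c->0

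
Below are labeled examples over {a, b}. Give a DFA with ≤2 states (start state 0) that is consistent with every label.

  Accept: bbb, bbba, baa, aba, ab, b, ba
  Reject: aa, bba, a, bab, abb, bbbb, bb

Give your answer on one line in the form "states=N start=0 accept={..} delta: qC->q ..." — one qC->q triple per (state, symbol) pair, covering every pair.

State merging on the prefix tree: take the shortest (then alphabetical) example prefix whose next move is undefined and point that move at state 0, else 1, else 2, ...; a target is out if some Accept/Reject pair would then sit in one state with the same input left (inseparable). If every existing state is out, open a new one.
a: 0a undefined. 0a->0: ok.
b: 0b undefined. 0b->0: no, bbb/aa meet in 0. Open state 1: 0b->1.
ba: 1a undefined. 1a->0: no, baa/aa meet in 0. 1a->1: ok.
bb: 1b undefined. 1b->0: ok.
All examples now run through 2 states with every (state, symbol) defined. Accept strings end in {1}, Reject strings end in {0}; accept={1}.

states=2 start=0 accept={1} delta: 0a->0 0b->1 1a->1 1b->0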